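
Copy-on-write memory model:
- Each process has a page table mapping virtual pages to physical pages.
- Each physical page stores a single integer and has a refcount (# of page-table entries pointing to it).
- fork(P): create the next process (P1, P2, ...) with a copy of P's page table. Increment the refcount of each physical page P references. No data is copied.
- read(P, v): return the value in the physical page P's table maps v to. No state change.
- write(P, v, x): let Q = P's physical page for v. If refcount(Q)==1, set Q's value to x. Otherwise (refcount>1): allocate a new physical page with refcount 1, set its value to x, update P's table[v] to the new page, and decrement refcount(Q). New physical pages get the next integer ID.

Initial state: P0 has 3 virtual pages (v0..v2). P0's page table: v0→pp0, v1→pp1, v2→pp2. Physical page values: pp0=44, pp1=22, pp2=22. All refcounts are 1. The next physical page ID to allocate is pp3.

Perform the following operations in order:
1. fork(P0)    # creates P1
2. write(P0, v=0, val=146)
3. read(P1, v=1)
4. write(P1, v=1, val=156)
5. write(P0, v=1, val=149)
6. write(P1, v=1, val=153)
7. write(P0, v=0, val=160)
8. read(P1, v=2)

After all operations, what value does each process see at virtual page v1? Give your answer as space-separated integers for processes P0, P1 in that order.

Answer: 149 153

Derivation:
Op 1: fork(P0) -> P1. 3 ppages; refcounts: pp0:2 pp1:2 pp2:2
Op 2: write(P0, v0, 146). refcount(pp0)=2>1 -> COPY to pp3. 4 ppages; refcounts: pp0:1 pp1:2 pp2:2 pp3:1
Op 3: read(P1, v1) -> 22. No state change.
Op 4: write(P1, v1, 156). refcount(pp1)=2>1 -> COPY to pp4. 5 ppages; refcounts: pp0:1 pp1:1 pp2:2 pp3:1 pp4:1
Op 5: write(P0, v1, 149). refcount(pp1)=1 -> write in place. 5 ppages; refcounts: pp0:1 pp1:1 pp2:2 pp3:1 pp4:1
Op 6: write(P1, v1, 153). refcount(pp4)=1 -> write in place. 5 ppages; refcounts: pp0:1 pp1:1 pp2:2 pp3:1 pp4:1
Op 7: write(P0, v0, 160). refcount(pp3)=1 -> write in place. 5 ppages; refcounts: pp0:1 pp1:1 pp2:2 pp3:1 pp4:1
Op 8: read(P1, v2) -> 22. No state change.
P0: v1 -> pp1 = 149
P1: v1 -> pp4 = 153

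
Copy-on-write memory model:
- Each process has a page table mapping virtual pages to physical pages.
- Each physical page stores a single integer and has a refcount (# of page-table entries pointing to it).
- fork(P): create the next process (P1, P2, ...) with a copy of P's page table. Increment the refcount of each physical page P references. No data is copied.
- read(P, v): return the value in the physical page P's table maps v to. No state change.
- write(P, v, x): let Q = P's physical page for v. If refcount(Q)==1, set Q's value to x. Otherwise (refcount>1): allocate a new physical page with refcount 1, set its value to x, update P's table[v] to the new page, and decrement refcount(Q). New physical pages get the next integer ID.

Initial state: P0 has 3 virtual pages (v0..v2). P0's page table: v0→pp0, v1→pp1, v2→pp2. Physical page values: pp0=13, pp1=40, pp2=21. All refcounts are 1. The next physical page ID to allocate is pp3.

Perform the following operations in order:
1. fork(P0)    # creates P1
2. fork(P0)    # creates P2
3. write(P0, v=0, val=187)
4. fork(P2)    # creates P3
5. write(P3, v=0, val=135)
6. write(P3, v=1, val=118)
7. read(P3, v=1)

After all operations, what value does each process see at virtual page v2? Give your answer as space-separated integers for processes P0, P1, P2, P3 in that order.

Op 1: fork(P0) -> P1. 3 ppages; refcounts: pp0:2 pp1:2 pp2:2
Op 2: fork(P0) -> P2. 3 ppages; refcounts: pp0:3 pp1:3 pp2:3
Op 3: write(P0, v0, 187). refcount(pp0)=3>1 -> COPY to pp3. 4 ppages; refcounts: pp0:2 pp1:3 pp2:3 pp3:1
Op 4: fork(P2) -> P3. 4 ppages; refcounts: pp0:3 pp1:4 pp2:4 pp3:1
Op 5: write(P3, v0, 135). refcount(pp0)=3>1 -> COPY to pp4. 5 ppages; refcounts: pp0:2 pp1:4 pp2:4 pp3:1 pp4:1
Op 6: write(P3, v1, 118). refcount(pp1)=4>1 -> COPY to pp5. 6 ppages; refcounts: pp0:2 pp1:3 pp2:4 pp3:1 pp4:1 pp5:1
Op 7: read(P3, v1) -> 118. No state change.
P0: v2 -> pp2 = 21
P1: v2 -> pp2 = 21
P2: v2 -> pp2 = 21
P3: v2 -> pp2 = 21

Answer: 21 21 21 21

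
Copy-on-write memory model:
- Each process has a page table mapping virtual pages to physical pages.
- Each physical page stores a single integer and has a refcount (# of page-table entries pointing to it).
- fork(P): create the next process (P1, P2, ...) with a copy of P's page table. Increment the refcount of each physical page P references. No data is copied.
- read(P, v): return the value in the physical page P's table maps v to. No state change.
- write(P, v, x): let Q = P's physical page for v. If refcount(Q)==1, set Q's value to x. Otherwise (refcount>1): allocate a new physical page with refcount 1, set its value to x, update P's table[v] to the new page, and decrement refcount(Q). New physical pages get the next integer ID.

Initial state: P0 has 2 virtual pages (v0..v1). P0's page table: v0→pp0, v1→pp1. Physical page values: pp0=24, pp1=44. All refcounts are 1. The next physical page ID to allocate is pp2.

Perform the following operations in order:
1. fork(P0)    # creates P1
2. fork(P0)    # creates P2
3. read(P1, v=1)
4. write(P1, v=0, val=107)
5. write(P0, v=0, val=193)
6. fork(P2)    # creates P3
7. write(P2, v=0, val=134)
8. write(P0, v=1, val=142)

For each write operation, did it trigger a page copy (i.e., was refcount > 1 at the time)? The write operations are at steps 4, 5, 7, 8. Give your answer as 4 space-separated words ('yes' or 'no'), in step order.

Op 1: fork(P0) -> P1. 2 ppages; refcounts: pp0:2 pp1:2
Op 2: fork(P0) -> P2. 2 ppages; refcounts: pp0:3 pp1:3
Op 3: read(P1, v1) -> 44. No state change.
Op 4: write(P1, v0, 107). refcount(pp0)=3>1 -> COPY to pp2. 3 ppages; refcounts: pp0:2 pp1:3 pp2:1
Op 5: write(P0, v0, 193). refcount(pp0)=2>1 -> COPY to pp3. 4 ppages; refcounts: pp0:1 pp1:3 pp2:1 pp3:1
Op 6: fork(P2) -> P3. 4 ppages; refcounts: pp0:2 pp1:4 pp2:1 pp3:1
Op 7: write(P2, v0, 134). refcount(pp0)=2>1 -> COPY to pp4. 5 ppages; refcounts: pp0:1 pp1:4 pp2:1 pp3:1 pp4:1
Op 8: write(P0, v1, 142). refcount(pp1)=4>1 -> COPY to pp5. 6 ppages; refcounts: pp0:1 pp1:3 pp2:1 pp3:1 pp4:1 pp5:1

yes yes yes yes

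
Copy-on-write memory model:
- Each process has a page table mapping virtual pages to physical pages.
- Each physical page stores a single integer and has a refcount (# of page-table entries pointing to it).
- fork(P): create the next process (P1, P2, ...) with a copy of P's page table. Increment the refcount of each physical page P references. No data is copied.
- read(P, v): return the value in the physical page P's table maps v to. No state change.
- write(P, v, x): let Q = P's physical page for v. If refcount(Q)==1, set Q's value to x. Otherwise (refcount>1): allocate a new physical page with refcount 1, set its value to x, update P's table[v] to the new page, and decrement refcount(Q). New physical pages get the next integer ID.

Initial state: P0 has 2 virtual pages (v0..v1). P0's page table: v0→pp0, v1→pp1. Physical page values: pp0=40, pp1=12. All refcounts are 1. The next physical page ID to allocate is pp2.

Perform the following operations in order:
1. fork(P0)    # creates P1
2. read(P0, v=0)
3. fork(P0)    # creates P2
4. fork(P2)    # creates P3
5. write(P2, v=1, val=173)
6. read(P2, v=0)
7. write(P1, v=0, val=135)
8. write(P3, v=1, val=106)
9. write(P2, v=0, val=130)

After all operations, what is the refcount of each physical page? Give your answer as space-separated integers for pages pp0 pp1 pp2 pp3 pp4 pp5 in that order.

Answer: 2 2 1 1 1 1

Derivation:
Op 1: fork(P0) -> P1. 2 ppages; refcounts: pp0:2 pp1:2
Op 2: read(P0, v0) -> 40. No state change.
Op 3: fork(P0) -> P2. 2 ppages; refcounts: pp0:3 pp1:3
Op 4: fork(P2) -> P3. 2 ppages; refcounts: pp0:4 pp1:4
Op 5: write(P2, v1, 173). refcount(pp1)=4>1 -> COPY to pp2. 3 ppages; refcounts: pp0:4 pp1:3 pp2:1
Op 6: read(P2, v0) -> 40. No state change.
Op 7: write(P1, v0, 135). refcount(pp0)=4>1 -> COPY to pp3. 4 ppages; refcounts: pp0:3 pp1:3 pp2:1 pp3:1
Op 8: write(P3, v1, 106). refcount(pp1)=3>1 -> COPY to pp4. 5 ppages; refcounts: pp0:3 pp1:2 pp2:1 pp3:1 pp4:1
Op 9: write(P2, v0, 130). refcount(pp0)=3>1 -> COPY to pp5. 6 ppages; refcounts: pp0:2 pp1:2 pp2:1 pp3:1 pp4:1 pp5:1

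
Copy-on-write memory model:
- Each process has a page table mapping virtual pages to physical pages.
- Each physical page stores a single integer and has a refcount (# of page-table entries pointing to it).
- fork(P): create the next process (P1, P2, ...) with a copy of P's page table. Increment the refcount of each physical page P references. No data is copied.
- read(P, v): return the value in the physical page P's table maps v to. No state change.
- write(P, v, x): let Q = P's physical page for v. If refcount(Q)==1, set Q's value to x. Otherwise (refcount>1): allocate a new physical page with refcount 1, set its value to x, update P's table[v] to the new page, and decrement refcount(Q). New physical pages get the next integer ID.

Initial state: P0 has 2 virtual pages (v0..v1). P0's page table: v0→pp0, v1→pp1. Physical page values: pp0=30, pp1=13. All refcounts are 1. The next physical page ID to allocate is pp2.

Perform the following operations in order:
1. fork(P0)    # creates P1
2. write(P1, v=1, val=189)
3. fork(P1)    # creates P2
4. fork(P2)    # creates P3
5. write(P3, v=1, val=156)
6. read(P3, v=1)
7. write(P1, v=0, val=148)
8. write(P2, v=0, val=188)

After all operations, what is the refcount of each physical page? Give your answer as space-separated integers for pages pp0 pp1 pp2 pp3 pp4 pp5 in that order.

Op 1: fork(P0) -> P1. 2 ppages; refcounts: pp0:2 pp1:2
Op 2: write(P1, v1, 189). refcount(pp1)=2>1 -> COPY to pp2. 3 ppages; refcounts: pp0:2 pp1:1 pp2:1
Op 3: fork(P1) -> P2. 3 ppages; refcounts: pp0:3 pp1:1 pp2:2
Op 4: fork(P2) -> P3. 3 ppages; refcounts: pp0:4 pp1:1 pp2:3
Op 5: write(P3, v1, 156). refcount(pp2)=3>1 -> COPY to pp3. 4 ppages; refcounts: pp0:4 pp1:1 pp2:2 pp3:1
Op 6: read(P3, v1) -> 156. No state change.
Op 7: write(P1, v0, 148). refcount(pp0)=4>1 -> COPY to pp4. 5 ppages; refcounts: pp0:3 pp1:1 pp2:2 pp3:1 pp4:1
Op 8: write(P2, v0, 188). refcount(pp0)=3>1 -> COPY to pp5. 6 ppages; refcounts: pp0:2 pp1:1 pp2:2 pp3:1 pp4:1 pp5:1

Answer: 2 1 2 1 1 1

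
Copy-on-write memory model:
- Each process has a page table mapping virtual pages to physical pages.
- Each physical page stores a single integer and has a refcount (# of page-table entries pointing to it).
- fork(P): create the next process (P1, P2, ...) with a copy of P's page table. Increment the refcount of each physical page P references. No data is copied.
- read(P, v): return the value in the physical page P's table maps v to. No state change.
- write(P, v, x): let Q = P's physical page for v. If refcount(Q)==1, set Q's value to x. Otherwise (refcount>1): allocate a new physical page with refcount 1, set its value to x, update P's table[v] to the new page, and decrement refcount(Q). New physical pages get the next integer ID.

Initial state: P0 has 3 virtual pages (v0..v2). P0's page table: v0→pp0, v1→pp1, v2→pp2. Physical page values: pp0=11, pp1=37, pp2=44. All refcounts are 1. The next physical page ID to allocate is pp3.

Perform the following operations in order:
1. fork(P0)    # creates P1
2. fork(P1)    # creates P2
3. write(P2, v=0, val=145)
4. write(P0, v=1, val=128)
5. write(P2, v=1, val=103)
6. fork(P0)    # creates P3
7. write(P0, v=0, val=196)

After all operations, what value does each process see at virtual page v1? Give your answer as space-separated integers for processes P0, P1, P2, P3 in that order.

Op 1: fork(P0) -> P1. 3 ppages; refcounts: pp0:2 pp1:2 pp2:2
Op 2: fork(P1) -> P2. 3 ppages; refcounts: pp0:3 pp1:3 pp2:3
Op 3: write(P2, v0, 145). refcount(pp0)=3>1 -> COPY to pp3. 4 ppages; refcounts: pp0:2 pp1:3 pp2:3 pp3:1
Op 4: write(P0, v1, 128). refcount(pp1)=3>1 -> COPY to pp4. 5 ppages; refcounts: pp0:2 pp1:2 pp2:3 pp3:1 pp4:1
Op 5: write(P2, v1, 103). refcount(pp1)=2>1 -> COPY to pp5. 6 ppages; refcounts: pp0:2 pp1:1 pp2:3 pp3:1 pp4:1 pp5:1
Op 6: fork(P0) -> P3. 6 ppages; refcounts: pp0:3 pp1:1 pp2:4 pp3:1 pp4:2 pp5:1
Op 7: write(P0, v0, 196). refcount(pp0)=3>1 -> COPY to pp6. 7 ppages; refcounts: pp0:2 pp1:1 pp2:4 pp3:1 pp4:2 pp5:1 pp6:1
P0: v1 -> pp4 = 128
P1: v1 -> pp1 = 37
P2: v1 -> pp5 = 103
P3: v1 -> pp4 = 128

Answer: 128 37 103 128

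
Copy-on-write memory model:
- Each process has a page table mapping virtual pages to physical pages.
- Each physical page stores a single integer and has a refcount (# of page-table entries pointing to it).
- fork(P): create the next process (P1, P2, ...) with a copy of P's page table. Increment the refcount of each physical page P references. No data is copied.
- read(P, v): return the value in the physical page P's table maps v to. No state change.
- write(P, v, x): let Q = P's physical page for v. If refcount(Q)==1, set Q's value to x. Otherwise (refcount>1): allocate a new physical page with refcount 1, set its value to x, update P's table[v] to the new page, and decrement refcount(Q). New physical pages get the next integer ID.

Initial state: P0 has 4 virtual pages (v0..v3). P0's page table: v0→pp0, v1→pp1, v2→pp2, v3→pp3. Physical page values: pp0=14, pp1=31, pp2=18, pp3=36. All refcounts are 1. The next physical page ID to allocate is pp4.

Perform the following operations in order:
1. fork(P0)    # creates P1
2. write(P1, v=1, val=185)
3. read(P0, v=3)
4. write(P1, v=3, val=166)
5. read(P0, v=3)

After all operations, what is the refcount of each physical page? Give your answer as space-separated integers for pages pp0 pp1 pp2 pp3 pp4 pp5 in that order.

Op 1: fork(P0) -> P1. 4 ppages; refcounts: pp0:2 pp1:2 pp2:2 pp3:2
Op 2: write(P1, v1, 185). refcount(pp1)=2>1 -> COPY to pp4. 5 ppages; refcounts: pp0:2 pp1:1 pp2:2 pp3:2 pp4:1
Op 3: read(P0, v3) -> 36. No state change.
Op 4: write(P1, v3, 166). refcount(pp3)=2>1 -> COPY to pp5. 6 ppages; refcounts: pp0:2 pp1:1 pp2:2 pp3:1 pp4:1 pp5:1
Op 5: read(P0, v3) -> 36. No state change.

Answer: 2 1 2 1 1 1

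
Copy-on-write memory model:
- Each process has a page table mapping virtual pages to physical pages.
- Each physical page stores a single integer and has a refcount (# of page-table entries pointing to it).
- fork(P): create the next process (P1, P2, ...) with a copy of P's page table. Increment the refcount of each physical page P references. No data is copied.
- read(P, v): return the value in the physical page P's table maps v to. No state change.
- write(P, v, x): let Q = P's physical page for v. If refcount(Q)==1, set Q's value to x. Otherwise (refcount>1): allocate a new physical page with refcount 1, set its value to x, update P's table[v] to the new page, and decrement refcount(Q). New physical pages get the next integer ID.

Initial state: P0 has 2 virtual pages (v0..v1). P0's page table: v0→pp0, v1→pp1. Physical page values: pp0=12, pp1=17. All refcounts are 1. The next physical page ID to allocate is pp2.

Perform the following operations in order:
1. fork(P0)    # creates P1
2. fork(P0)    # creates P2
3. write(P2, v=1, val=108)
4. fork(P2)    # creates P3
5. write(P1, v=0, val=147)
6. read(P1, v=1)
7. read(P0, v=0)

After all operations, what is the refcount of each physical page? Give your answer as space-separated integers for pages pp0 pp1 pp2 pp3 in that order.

Op 1: fork(P0) -> P1. 2 ppages; refcounts: pp0:2 pp1:2
Op 2: fork(P0) -> P2. 2 ppages; refcounts: pp0:3 pp1:3
Op 3: write(P2, v1, 108). refcount(pp1)=3>1 -> COPY to pp2. 3 ppages; refcounts: pp0:3 pp1:2 pp2:1
Op 4: fork(P2) -> P3. 3 ppages; refcounts: pp0:4 pp1:2 pp2:2
Op 5: write(P1, v0, 147). refcount(pp0)=4>1 -> COPY to pp3. 4 ppages; refcounts: pp0:3 pp1:2 pp2:2 pp3:1
Op 6: read(P1, v1) -> 17. No state change.
Op 7: read(P0, v0) -> 12. No state change.

Answer: 3 2 2 1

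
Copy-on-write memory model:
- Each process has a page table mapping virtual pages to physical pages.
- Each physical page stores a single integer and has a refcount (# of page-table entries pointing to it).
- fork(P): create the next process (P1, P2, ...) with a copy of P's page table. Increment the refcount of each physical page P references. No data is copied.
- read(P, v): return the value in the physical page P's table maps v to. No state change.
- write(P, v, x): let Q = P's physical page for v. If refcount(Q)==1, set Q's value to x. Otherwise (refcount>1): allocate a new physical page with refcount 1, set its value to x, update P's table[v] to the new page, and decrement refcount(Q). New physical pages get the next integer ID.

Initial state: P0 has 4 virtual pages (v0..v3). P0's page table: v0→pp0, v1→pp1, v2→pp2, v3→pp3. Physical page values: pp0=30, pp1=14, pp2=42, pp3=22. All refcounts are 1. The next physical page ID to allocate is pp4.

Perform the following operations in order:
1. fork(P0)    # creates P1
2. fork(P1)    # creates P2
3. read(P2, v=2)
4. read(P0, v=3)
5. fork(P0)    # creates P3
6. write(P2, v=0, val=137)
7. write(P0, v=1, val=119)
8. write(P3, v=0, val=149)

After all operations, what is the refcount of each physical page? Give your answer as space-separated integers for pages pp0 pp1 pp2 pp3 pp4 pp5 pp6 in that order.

Op 1: fork(P0) -> P1. 4 ppages; refcounts: pp0:2 pp1:2 pp2:2 pp3:2
Op 2: fork(P1) -> P2. 4 ppages; refcounts: pp0:3 pp1:3 pp2:3 pp3:3
Op 3: read(P2, v2) -> 42. No state change.
Op 4: read(P0, v3) -> 22. No state change.
Op 5: fork(P0) -> P3. 4 ppages; refcounts: pp0:4 pp1:4 pp2:4 pp3:4
Op 6: write(P2, v0, 137). refcount(pp0)=4>1 -> COPY to pp4. 5 ppages; refcounts: pp0:3 pp1:4 pp2:4 pp3:4 pp4:1
Op 7: write(P0, v1, 119). refcount(pp1)=4>1 -> COPY to pp5. 6 ppages; refcounts: pp0:3 pp1:3 pp2:4 pp3:4 pp4:1 pp5:1
Op 8: write(P3, v0, 149). refcount(pp0)=3>1 -> COPY to pp6. 7 ppages; refcounts: pp0:2 pp1:3 pp2:4 pp3:4 pp4:1 pp5:1 pp6:1

Answer: 2 3 4 4 1 1 1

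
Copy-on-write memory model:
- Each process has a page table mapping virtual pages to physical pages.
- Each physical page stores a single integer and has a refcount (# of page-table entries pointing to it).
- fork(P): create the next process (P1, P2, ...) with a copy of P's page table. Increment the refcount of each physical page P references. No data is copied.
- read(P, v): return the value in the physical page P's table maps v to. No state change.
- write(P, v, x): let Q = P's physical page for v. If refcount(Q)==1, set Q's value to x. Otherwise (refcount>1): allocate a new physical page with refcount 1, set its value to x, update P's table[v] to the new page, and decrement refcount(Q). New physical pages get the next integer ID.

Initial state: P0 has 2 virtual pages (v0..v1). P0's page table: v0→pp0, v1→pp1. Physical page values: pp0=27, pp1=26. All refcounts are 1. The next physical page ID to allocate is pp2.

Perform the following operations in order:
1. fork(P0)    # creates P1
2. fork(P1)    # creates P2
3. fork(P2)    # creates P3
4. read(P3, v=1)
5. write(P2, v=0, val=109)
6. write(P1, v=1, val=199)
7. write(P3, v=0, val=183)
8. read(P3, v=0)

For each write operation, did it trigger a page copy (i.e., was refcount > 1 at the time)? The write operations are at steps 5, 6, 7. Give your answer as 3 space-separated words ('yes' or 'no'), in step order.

Op 1: fork(P0) -> P1. 2 ppages; refcounts: pp0:2 pp1:2
Op 2: fork(P1) -> P2. 2 ppages; refcounts: pp0:3 pp1:3
Op 3: fork(P2) -> P3. 2 ppages; refcounts: pp0:4 pp1:4
Op 4: read(P3, v1) -> 26. No state change.
Op 5: write(P2, v0, 109). refcount(pp0)=4>1 -> COPY to pp2. 3 ppages; refcounts: pp0:3 pp1:4 pp2:1
Op 6: write(P1, v1, 199). refcount(pp1)=4>1 -> COPY to pp3. 4 ppages; refcounts: pp0:3 pp1:3 pp2:1 pp3:1
Op 7: write(P3, v0, 183). refcount(pp0)=3>1 -> COPY to pp4. 5 ppages; refcounts: pp0:2 pp1:3 pp2:1 pp3:1 pp4:1
Op 8: read(P3, v0) -> 183. No state change.

yes yes yes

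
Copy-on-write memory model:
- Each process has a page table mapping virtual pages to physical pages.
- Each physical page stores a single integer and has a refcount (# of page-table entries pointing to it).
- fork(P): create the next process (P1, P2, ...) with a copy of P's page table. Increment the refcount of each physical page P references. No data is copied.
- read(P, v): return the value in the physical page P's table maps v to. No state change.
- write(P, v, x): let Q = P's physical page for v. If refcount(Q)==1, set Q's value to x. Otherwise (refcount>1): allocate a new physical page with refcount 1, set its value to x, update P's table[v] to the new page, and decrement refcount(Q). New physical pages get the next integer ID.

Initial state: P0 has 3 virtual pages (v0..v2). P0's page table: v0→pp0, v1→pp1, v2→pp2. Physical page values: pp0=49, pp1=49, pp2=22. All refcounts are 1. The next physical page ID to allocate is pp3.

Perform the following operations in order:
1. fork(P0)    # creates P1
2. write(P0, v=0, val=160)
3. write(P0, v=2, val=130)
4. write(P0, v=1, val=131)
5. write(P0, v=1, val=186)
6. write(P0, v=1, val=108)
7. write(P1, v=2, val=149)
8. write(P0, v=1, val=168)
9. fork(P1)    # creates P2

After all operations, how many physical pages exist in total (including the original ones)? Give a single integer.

Op 1: fork(P0) -> P1. 3 ppages; refcounts: pp0:2 pp1:2 pp2:2
Op 2: write(P0, v0, 160). refcount(pp0)=2>1 -> COPY to pp3. 4 ppages; refcounts: pp0:1 pp1:2 pp2:2 pp3:1
Op 3: write(P0, v2, 130). refcount(pp2)=2>1 -> COPY to pp4. 5 ppages; refcounts: pp0:1 pp1:2 pp2:1 pp3:1 pp4:1
Op 4: write(P0, v1, 131). refcount(pp1)=2>1 -> COPY to pp5. 6 ppages; refcounts: pp0:1 pp1:1 pp2:1 pp3:1 pp4:1 pp5:1
Op 5: write(P0, v1, 186). refcount(pp5)=1 -> write in place. 6 ppages; refcounts: pp0:1 pp1:1 pp2:1 pp3:1 pp4:1 pp5:1
Op 6: write(P0, v1, 108). refcount(pp5)=1 -> write in place. 6 ppages; refcounts: pp0:1 pp1:1 pp2:1 pp3:1 pp4:1 pp5:1
Op 7: write(P1, v2, 149). refcount(pp2)=1 -> write in place. 6 ppages; refcounts: pp0:1 pp1:1 pp2:1 pp3:1 pp4:1 pp5:1
Op 8: write(P0, v1, 168). refcount(pp5)=1 -> write in place. 6 ppages; refcounts: pp0:1 pp1:1 pp2:1 pp3:1 pp4:1 pp5:1
Op 9: fork(P1) -> P2. 6 ppages; refcounts: pp0:2 pp1:2 pp2:2 pp3:1 pp4:1 pp5:1

Answer: 6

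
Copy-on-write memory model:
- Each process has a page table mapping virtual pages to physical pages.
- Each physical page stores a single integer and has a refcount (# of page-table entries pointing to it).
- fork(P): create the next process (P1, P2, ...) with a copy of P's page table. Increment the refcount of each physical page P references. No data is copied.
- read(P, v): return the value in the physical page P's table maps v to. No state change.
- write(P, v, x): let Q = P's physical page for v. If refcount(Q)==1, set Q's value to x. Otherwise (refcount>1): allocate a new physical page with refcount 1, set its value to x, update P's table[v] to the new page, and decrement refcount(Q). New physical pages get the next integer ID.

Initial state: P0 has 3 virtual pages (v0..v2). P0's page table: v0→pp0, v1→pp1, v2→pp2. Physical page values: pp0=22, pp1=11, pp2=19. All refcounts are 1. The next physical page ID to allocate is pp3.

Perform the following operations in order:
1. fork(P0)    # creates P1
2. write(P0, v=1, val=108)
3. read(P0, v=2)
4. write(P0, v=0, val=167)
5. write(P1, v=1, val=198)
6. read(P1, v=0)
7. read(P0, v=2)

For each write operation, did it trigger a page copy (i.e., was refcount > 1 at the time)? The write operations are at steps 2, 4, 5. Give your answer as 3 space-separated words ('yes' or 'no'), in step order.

Op 1: fork(P0) -> P1. 3 ppages; refcounts: pp0:2 pp1:2 pp2:2
Op 2: write(P0, v1, 108). refcount(pp1)=2>1 -> COPY to pp3. 4 ppages; refcounts: pp0:2 pp1:1 pp2:2 pp3:1
Op 3: read(P0, v2) -> 19. No state change.
Op 4: write(P0, v0, 167). refcount(pp0)=2>1 -> COPY to pp4. 5 ppages; refcounts: pp0:1 pp1:1 pp2:2 pp3:1 pp4:1
Op 5: write(P1, v1, 198). refcount(pp1)=1 -> write in place. 5 ppages; refcounts: pp0:1 pp1:1 pp2:2 pp3:1 pp4:1
Op 6: read(P1, v0) -> 22. No state change.
Op 7: read(P0, v2) -> 19. No state change.

yes yes no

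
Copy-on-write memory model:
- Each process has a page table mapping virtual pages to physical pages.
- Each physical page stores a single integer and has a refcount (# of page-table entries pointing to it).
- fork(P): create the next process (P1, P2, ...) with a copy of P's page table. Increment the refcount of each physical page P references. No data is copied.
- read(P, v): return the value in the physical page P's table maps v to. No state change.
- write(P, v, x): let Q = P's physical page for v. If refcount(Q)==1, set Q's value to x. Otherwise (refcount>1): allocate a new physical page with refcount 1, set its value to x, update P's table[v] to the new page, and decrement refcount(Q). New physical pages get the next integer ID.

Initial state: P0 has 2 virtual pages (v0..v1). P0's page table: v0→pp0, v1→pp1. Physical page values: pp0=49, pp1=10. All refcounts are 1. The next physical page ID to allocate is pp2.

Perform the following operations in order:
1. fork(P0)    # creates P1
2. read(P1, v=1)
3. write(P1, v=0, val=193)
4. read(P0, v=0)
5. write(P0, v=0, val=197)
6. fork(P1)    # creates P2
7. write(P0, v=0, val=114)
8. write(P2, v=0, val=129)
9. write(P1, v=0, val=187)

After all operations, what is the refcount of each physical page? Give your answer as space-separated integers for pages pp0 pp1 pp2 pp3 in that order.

Op 1: fork(P0) -> P1. 2 ppages; refcounts: pp0:2 pp1:2
Op 2: read(P1, v1) -> 10. No state change.
Op 3: write(P1, v0, 193). refcount(pp0)=2>1 -> COPY to pp2. 3 ppages; refcounts: pp0:1 pp1:2 pp2:1
Op 4: read(P0, v0) -> 49. No state change.
Op 5: write(P0, v0, 197). refcount(pp0)=1 -> write in place. 3 ppages; refcounts: pp0:1 pp1:2 pp2:1
Op 6: fork(P1) -> P2. 3 ppages; refcounts: pp0:1 pp1:3 pp2:2
Op 7: write(P0, v0, 114). refcount(pp0)=1 -> write in place. 3 ppages; refcounts: pp0:1 pp1:3 pp2:2
Op 8: write(P2, v0, 129). refcount(pp2)=2>1 -> COPY to pp3. 4 ppages; refcounts: pp0:1 pp1:3 pp2:1 pp3:1
Op 9: write(P1, v0, 187). refcount(pp2)=1 -> write in place. 4 ppages; refcounts: pp0:1 pp1:3 pp2:1 pp3:1

Answer: 1 3 1 1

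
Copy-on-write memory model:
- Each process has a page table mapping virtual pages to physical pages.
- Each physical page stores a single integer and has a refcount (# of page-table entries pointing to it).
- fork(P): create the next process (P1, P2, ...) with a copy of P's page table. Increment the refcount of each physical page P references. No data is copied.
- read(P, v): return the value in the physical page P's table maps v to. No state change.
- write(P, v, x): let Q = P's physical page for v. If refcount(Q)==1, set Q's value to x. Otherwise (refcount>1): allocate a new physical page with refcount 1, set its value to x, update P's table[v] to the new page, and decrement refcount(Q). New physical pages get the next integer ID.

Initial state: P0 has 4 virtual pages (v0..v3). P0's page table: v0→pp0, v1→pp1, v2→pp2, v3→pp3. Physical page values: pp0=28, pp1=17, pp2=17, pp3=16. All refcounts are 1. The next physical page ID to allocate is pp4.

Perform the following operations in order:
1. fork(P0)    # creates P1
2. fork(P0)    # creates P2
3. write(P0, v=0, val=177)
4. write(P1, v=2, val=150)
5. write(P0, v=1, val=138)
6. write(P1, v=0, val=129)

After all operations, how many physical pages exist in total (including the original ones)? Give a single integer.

Op 1: fork(P0) -> P1. 4 ppages; refcounts: pp0:2 pp1:2 pp2:2 pp3:2
Op 2: fork(P0) -> P2. 4 ppages; refcounts: pp0:3 pp1:3 pp2:3 pp3:3
Op 3: write(P0, v0, 177). refcount(pp0)=3>1 -> COPY to pp4. 5 ppages; refcounts: pp0:2 pp1:3 pp2:3 pp3:3 pp4:1
Op 4: write(P1, v2, 150). refcount(pp2)=3>1 -> COPY to pp5. 6 ppages; refcounts: pp0:2 pp1:3 pp2:2 pp3:3 pp4:1 pp5:1
Op 5: write(P0, v1, 138). refcount(pp1)=3>1 -> COPY to pp6. 7 ppages; refcounts: pp0:2 pp1:2 pp2:2 pp3:3 pp4:1 pp5:1 pp6:1
Op 6: write(P1, v0, 129). refcount(pp0)=2>1 -> COPY to pp7. 8 ppages; refcounts: pp0:1 pp1:2 pp2:2 pp3:3 pp4:1 pp5:1 pp6:1 pp7:1

Answer: 8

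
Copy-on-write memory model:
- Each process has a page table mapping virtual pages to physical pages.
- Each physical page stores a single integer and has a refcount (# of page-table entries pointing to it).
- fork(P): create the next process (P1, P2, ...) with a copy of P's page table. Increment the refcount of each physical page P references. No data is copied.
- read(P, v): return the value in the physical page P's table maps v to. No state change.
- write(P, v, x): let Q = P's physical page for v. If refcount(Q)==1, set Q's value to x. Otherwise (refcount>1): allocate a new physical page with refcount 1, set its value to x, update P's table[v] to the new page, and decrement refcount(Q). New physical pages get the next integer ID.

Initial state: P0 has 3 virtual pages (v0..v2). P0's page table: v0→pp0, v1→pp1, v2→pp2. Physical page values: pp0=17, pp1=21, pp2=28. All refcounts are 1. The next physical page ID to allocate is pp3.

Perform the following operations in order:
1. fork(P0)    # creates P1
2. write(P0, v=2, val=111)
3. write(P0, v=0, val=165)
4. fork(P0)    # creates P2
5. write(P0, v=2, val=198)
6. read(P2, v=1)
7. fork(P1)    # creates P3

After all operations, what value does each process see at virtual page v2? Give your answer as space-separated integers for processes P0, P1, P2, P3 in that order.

Op 1: fork(P0) -> P1. 3 ppages; refcounts: pp0:2 pp1:2 pp2:2
Op 2: write(P0, v2, 111). refcount(pp2)=2>1 -> COPY to pp3. 4 ppages; refcounts: pp0:2 pp1:2 pp2:1 pp3:1
Op 3: write(P0, v0, 165). refcount(pp0)=2>1 -> COPY to pp4. 5 ppages; refcounts: pp0:1 pp1:2 pp2:1 pp3:1 pp4:1
Op 4: fork(P0) -> P2. 5 ppages; refcounts: pp0:1 pp1:3 pp2:1 pp3:2 pp4:2
Op 5: write(P0, v2, 198). refcount(pp3)=2>1 -> COPY to pp5. 6 ppages; refcounts: pp0:1 pp1:3 pp2:1 pp3:1 pp4:2 pp5:1
Op 6: read(P2, v1) -> 21. No state change.
Op 7: fork(P1) -> P3. 6 ppages; refcounts: pp0:2 pp1:4 pp2:2 pp3:1 pp4:2 pp5:1
P0: v2 -> pp5 = 198
P1: v2 -> pp2 = 28
P2: v2 -> pp3 = 111
P3: v2 -> pp2 = 28

Answer: 198 28 111 28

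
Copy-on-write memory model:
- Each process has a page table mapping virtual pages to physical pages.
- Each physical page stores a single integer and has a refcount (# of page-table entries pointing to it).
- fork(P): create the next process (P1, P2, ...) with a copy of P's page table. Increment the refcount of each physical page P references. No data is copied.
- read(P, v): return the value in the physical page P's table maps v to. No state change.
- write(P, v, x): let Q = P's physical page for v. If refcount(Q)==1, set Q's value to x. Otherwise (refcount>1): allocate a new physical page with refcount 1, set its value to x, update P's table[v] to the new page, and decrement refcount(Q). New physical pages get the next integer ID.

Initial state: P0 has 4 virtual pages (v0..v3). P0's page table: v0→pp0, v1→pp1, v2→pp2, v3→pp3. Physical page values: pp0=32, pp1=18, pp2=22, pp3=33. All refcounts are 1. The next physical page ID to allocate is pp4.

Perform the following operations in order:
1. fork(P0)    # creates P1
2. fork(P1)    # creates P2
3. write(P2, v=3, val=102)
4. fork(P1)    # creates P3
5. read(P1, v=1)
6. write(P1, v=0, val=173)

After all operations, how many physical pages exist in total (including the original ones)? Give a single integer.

Answer: 6

Derivation:
Op 1: fork(P0) -> P1. 4 ppages; refcounts: pp0:2 pp1:2 pp2:2 pp3:2
Op 2: fork(P1) -> P2. 4 ppages; refcounts: pp0:3 pp1:3 pp2:3 pp3:3
Op 3: write(P2, v3, 102). refcount(pp3)=3>1 -> COPY to pp4. 5 ppages; refcounts: pp0:3 pp1:3 pp2:3 pp3:2 pp4:1
Op 4: fork(P1) -> P3. 5 ppages; refcounts: pp0:4 pp1:4 pp2:4 pp3:3 pp4:1
Op 5: read(P1, v1) -> 18. No state change.
Op 6: write(P1, v0, 173). refcount(pp0)=4>1 -> COPY to pp5. 6 ppages; refcounts: pp0:3 pp1:4 pp2:4 pp3:3 pp4:1 pp5:1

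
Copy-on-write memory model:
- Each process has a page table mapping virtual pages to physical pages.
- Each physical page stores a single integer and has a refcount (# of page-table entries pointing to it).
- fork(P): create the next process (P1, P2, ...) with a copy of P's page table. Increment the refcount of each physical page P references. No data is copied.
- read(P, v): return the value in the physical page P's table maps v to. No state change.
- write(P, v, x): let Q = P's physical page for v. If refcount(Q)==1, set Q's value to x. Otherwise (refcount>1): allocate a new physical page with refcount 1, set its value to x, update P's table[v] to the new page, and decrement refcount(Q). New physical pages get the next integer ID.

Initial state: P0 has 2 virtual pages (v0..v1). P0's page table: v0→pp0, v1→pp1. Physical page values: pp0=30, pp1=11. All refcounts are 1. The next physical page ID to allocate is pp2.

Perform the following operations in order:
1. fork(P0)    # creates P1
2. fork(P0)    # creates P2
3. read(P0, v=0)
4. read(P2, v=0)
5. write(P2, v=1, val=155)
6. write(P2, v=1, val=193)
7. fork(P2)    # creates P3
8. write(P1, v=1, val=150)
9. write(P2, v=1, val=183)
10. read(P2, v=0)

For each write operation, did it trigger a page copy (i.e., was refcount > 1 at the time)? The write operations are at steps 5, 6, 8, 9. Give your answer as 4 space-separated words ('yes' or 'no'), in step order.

Op 1: fork(P0) -> P1. 2 ppages; refcounts: pp0:2 pp1:2
Op 2: fork(P0) -> P2. 2 ppages; refcounts: pp0:3 pp1:3
Op 3: read(P0, v0) -> 30. No state change.
Op 4: read(P2, v0) -> 30. No state change.
Op 5: write(P2, v1, 155). refcount(pp1)=3>1 -> COPY to pp2. 3 ppages; refcounts: pp0:3 pp1:2 pp2:1
Op 6: write(P2, v1, 193). refcount(pp2)=1 -> write in place. 3 ppages; refcounts: pp0:3 pp1:2 pp2:1
Op 7: fork(P2) -> P3. 3 ppages; refcounts: pp0:4 pp1:2 pp2:2
Op 8: write(P1, v1, 150). refcount(pp1)=2>1 -> COPY to pp3. 4 ppages; refcounts: pp0:4 pp1:1 pp2:2 pp3:1
Op 9: write(P2, v1, 183). refcount(pp2)=2>1 -> COPY to pp4. 5 ppages; refcounts: pp0:4 pp1:1 pp2:1 pp3:1 pp4:1
Op 10: read(P2, v0) -> 30. No state change.

yes no yes yes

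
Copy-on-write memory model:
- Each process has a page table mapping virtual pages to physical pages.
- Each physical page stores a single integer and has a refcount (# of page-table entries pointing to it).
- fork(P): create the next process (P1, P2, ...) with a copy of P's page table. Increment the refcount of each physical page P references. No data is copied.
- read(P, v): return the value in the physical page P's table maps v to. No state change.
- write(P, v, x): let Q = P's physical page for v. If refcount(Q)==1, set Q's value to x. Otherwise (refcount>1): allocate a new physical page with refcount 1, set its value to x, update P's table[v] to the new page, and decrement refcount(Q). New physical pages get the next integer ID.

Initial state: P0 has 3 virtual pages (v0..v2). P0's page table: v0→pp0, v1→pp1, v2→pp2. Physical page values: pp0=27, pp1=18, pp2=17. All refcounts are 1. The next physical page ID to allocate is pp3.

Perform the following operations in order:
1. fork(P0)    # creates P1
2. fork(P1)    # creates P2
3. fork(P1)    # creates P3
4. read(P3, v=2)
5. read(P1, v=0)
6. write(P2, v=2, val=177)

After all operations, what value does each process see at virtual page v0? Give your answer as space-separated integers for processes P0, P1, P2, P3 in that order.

Answer: 27 27 27 27

Derivation:
Op 1: fork(P0) -> P1. 3 ppages; refcounts: pp0:2 pp1:2 pp2:2
Op 2: fork(P1) -> P2. 3 ppages; refcounts: pp0:3 pp1:3 pp2:3
Op 3: fork(P1) -> P3. 3 ppages; refcounts: pp0:4 pp1:4 pp2:4
Op 4: read(P3, v2) -> 17. No state change.
Op 5: read(P1, v0) -> 27. No state change.
Op 6: write(P2, v2, 177). refcount(pp2)=4>1 -> COPY to pp3. 4 ppages; refcounts: pp0:4 pp1:4 pp2:3 pp3:1
P0: v0 -> pp0 = 27
P1: v0 -> pp0 = 27
P2: v0 -> pp0 = 27
P3: v0 -> pp0 = 27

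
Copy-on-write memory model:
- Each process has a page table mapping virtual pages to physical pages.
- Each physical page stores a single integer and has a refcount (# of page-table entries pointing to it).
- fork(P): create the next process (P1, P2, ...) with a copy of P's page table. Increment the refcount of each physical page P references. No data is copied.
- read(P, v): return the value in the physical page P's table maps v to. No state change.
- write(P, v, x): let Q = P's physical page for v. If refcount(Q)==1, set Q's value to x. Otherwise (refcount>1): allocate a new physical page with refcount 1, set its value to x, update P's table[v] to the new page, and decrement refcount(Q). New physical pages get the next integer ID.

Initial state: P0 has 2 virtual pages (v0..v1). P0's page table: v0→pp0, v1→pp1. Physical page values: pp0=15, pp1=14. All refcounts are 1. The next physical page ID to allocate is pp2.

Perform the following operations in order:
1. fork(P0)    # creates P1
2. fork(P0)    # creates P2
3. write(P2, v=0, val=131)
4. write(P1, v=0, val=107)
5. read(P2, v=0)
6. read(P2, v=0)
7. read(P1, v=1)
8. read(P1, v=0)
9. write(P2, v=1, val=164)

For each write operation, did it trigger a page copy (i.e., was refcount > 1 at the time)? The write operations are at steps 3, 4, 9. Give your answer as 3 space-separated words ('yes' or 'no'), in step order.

Op 1: fork(P0) -> P1. 2 ppages; refcounts: pp0:2 pp1:2
Op 2: fork(P0) -> P2. 2 ppages; refcounts: pp0:3 pp1:3
Op 3: write(P2, v0, 131). refcount(pp0)=3>1 -> COPY to pp2. 3 ppages; refcounts: pp0:2 pp1:3 pp2:1
Op 4: write(P1, v0, 107). refcount(pp0)=2>1 -> COPY to pp3. 4 ppages; refcounts: pp0:1 pp1:3 pp2:1 pp3:1
Op 5: read(P2, v0) -> 131. No state change.
Op 6: read(P2, v0) -> 131. No state change.
Op 7: read(P1, v1) -> 14. No state change.
Op 8: read(P1, v0) -> 107. No state change.
Op 9: write(P2, v1, 164). refcount(pp1)=3>1 -> COPY to pp4. 5 ppages; refcounts: pp0:1 pp1:2 pp2:1 pp3:1 pp4:1

yes yes yes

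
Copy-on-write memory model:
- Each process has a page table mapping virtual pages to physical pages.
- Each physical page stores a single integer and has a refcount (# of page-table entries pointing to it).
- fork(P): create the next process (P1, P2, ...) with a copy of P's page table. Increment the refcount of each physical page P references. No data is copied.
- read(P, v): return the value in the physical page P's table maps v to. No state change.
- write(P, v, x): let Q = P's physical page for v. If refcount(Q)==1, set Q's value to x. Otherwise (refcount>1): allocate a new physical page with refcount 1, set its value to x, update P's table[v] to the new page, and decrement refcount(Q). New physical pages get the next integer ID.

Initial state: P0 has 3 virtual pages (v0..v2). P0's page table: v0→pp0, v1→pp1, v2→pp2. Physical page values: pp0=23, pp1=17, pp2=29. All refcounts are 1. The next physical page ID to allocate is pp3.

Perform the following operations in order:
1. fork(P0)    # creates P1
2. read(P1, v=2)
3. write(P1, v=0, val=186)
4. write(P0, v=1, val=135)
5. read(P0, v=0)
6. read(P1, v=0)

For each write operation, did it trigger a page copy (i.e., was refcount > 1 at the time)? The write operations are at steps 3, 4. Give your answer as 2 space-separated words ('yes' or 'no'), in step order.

Op 1: fork(P0) -> P1. 3 ppages; refcounts: pp0:2 pp1:2 pp2:2
Op 2: read(P1, v2) -> 29. No state change.
Op 3: write(P1, v0, 186). refcount(pp0)=2>1 -> COPY to pp3. 4 ppages; refcounts: pp0:1 pp1:2 pp2:2 pp3:1
Op 4: write(P0, v1, 135). refcount(pp1)=2>1 -> COPY to pp4. 5 ppages; refcounts: pp0:1 pp1:1 pp2:2 pp3:1 pp4:1
Op 5: read(P0, v0) -> 23. No state change.
Op 6: read(P1, v0) -> 186. No state change.

yes yes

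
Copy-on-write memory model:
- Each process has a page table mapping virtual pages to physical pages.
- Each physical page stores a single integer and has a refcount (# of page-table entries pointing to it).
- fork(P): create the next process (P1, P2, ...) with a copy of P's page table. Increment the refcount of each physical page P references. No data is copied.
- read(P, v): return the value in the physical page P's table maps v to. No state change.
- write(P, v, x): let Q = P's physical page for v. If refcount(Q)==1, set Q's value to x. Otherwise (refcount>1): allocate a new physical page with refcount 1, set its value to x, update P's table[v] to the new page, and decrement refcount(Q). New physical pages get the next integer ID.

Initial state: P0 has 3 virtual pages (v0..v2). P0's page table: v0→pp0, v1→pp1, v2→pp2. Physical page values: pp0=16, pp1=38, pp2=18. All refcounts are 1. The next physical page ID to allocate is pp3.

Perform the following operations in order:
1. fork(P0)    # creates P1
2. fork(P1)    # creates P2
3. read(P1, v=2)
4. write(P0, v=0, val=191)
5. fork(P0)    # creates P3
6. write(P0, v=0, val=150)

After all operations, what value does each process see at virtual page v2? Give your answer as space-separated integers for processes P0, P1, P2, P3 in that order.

Op 1: fork(P0) -> P1. 3 ppages; refcounts: pp0:2 pp1:2 pp2:2
Op 2: fork(P1) -> P2. 3 ppages; refcounts: pp0:3 pp1:3 pp2:3
Op 3: read(P1, v2) -> 18. No state change.
Op 4: write(P0, v0, 191). refcount(pp0)=3>1 -> COPY to pp3. 4 ppages; refcounts: pp0:2 pp1:3 pp2:3 pp3:1
Op 5: fork(P0) -> P3. 4 ppages; refcounts: pp0:2 pp1:4 pp2:4 pp3:2
Op 6: write(P0, v0, 150). refcount(pp3)=2>1 -> COPY to pp4. 5 ppages; refcounts: pp0:2 pp1:4 pp2:4 pp3:1 pp4:1
P0: v2 -> pp2 = 18
P1: v2 -> pp2 = 18
P2: v2 -> pp2 = 18
P3: v2 -> pp2 = 18

Answer: 18 18 18 18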